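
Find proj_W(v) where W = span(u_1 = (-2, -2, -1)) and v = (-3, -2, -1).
proj_W(v) = (-22/9, -22/9, -11/9)

Set up U = [u_1 | ... | u_1] ∈ R^(3×1). The projector onto W = col(U) is P = U (U^T U)^(-1) U^T.
Compute U^T U =
  [9],
and U^T v = (11).
Solve U^T U · c = U^T v for the coefficients: c = (11/9). The projection is proj_W(v) = U c.
Check: (v - proj_W(v)) · u_1 = 0  (should be 0).
Result: proj_W(v) = (-22/9, -22/9, -11/9).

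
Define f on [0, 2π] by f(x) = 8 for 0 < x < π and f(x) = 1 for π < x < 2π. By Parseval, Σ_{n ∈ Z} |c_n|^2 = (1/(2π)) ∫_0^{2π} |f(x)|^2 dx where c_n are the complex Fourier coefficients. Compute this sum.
Σ |c_n|^2 = 65/2

Parseval equates the L^2 energy of f (normalised by 1/(2π)) with the ℓ^2 sum of its Fourier coefficients: (1/(2π)) ∫_0^{2π} |f|^2 = Σ |c_n|^2.
Compute the left side: (1/(2π)) [∫_0^π 8^2 dx + ∫_π^{2π} 1^2 dx] = (1/(2π)) · (64π + 1π) = (64 + 1)/2 = 65/2.
So Σ_{n ∈ Z} |c_n|^2 = 65/2.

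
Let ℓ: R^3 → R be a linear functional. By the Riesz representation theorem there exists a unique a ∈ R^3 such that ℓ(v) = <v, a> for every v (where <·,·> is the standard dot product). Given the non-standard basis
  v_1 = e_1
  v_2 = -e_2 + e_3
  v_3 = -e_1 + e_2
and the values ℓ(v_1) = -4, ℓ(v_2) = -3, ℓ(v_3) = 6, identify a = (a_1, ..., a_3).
a = (-4, 2, -1)

Write a = (a_1, ..., a_3) in the standard basis. For each basis vector v_i, ℓ(v_i) = <v_i, a> is a linear equation in the a_j's. Collect the n equations into a matrix system V a = ℓ, where row i of V is v_i (expressed in the standard basis). Since V is invertible (lower-triangular with 1s on the diagonal, up to permutation), solve by back-substitution:
  V =
[[1, 0, 0],
 [0, -1, 1],
 [-1, 1, 0]]
  V a = (-4, -3, 6)
Solving gives a = (-4, 2, -1).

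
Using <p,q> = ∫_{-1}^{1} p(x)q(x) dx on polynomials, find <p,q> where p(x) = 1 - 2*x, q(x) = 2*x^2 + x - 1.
<p,q> = -2

Expand the product: p(x)·q(x) = -4*x^3 + 3*x - 1.
∫_{-1}^{1} of each monomial x^k gives [2/(k+1) if k even, 0 if k odd]. Integrating term-by-term (or equivalently evaluating the antiderivative F(x) = -x^4 + 3*x^2/2 - x at the endpoints):
  F(1) − F(−1) = -1/2 − (3/2) = -2.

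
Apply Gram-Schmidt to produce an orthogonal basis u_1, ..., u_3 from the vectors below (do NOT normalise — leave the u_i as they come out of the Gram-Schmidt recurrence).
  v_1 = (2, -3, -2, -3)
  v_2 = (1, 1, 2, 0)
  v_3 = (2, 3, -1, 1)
Orthogonal basis:
  u_1 = (2, -3, -2, -3)
  u_2 = (18/13, 11/26, 21/13, -15/26)
  u_3 = (256/131, 282/131, -269/131, 68/131)

Apply the Gram-Schmidt recurrence
  u_1 = v_1
  u_i = v_i − Σ_{j<i} ((v_i · u_j) / (u_j · u_j)) · u_j.

Step by step this gives:
  u_1 = (2, -3, -2, -3)
  u_2 = (18/13, 11/26, 21/13, -15/26)
  u_3 = (256/131, 282/131, -269/131, 68/131)

Orthogonality check:
  u_2 · u_1 = 0 (should be 0)
  u_3 · u_1 = 0 (should be 0)
  u_3 · u_2 = 0 (should be 0)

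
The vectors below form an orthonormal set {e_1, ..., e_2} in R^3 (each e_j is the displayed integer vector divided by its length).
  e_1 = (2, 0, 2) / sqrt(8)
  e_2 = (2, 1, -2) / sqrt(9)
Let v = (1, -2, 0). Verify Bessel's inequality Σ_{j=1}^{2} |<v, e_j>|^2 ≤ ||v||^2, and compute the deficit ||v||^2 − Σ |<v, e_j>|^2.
Σ |<v, e_j>|^2 = 1/2; ||v||^2 = 5; deficit = 9/2

Write each e_j = u_j / sqrt(<u_j, u_j>) where u_j is the displayed integer vector. Then <v, e_j> = <v, u_j> / sqrt(<u_j, u_j>), so |<v, e_j>|^2 = <v, u_j>^2 / <u_j, u_j>.
Coefficients: <v, e_1> = 2/sqrt(8), <v, e_2> = 0/sqrt(9).
Square and sum: Σ |<v, e_j>|^2 = 1/2.
Compute ||v||^2 = v·v = 5.
Deficit = 5 − 1/2 = 9/2 ≥ 0, confirming Bessel's inequality. (The deficit equals ||v − Σ <v,e_j> e_j||^2, the squared distance from v to span{e_j}.)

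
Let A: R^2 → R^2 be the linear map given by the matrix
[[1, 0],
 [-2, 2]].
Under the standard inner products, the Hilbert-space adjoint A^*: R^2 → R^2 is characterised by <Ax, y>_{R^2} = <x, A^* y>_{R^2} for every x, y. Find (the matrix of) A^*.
A^* = A^T =
[[1, -2],
 [0, 2]]

For real matrices with standard dot products, the defining identity <Ax, y> = <x, A^* y> gives (Ax)^T y = x^T (A^*) y, i.e. x^T A^T y = x^T (A^*) y. Since this holds for all x, y, we must have A^* = A^T. Therefore
A^* =
[[1, -2],
 [0, 2]].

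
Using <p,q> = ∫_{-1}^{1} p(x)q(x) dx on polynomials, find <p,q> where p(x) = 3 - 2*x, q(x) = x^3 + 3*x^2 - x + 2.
<p,q> = 278/15

Expand the product: p(x)·q(x) = -2*x^4 - 3*x^3 + 11*x^2 - 7*x + 6.
∫_{-1}^{1} of each monomial x^k gives [2/(k+1) if k even, 0 if k odd]. Integrating term-by-term (or equivalently evaluating the antiderivative F(x) = -2*x^5/5 - 3*x^4/4 + 11*x^3/3 - 7*x^2/2 + 6*x at the endpoints):
  F(1) − F(−1) = 301/60 − (-811/60) = 278/15.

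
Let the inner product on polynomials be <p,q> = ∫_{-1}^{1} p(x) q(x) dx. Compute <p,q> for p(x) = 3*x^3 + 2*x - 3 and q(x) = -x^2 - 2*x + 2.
<p,q> = -226/15

Expand the product: p(x)·q(x) = -3*x^5 - 6*x^4 + 4*x^3 - x^2 + 10*x - 6.
∫_{-1}^{1} of each monomial x^k gives [2/(k+1) if k even, 0 if k odd]. Integrating term-by-term (or equivalently evaluating the antiderivative F(x) = -x^6/2 - 6*x^5/5 + x^4 - x^3/3 + 5*x^2 - 6*x at the endpoints):
  F(1) − F(−1) = -61/30 − (391/30) = -226/15.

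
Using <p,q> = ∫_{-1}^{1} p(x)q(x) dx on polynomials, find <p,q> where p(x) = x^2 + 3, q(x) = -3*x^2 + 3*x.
<p,q> = -36/5

Expand the product: p(x)·q(x) = -3*x^4 + 3*x^3 - 9*x^2 + 9*x.
∫_{-1}^{1} of each monomial x^k gives [2/(k+1) if k even, 0 if k odd]. Integrating term-by-term (or equivalently evaluating the antiderivative F(x) = -3*x^5/5 + 3*x^4/4 - 3*x^3 + 9*x^2/2 at the endpoints):
  F(1) − F(−1) = 33/20 − (177/20) = -36/5.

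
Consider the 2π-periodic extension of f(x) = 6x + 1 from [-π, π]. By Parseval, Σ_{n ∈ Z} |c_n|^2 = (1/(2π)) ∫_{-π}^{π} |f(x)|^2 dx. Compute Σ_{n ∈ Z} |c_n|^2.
Σ |c_n|^2 = 12π^2 + 1

Expand and integrate term by term over [-π, π]:
  ∫ (6x)^2 dx = 36·(2π^3/3); ∫ 2·6·(1)·x dx = 0 (odd integrand); ∫ 1^2 dx = 1·2π.
So (1/(2π)) ∫_{-π}^{π} (6x + 1)^2 dx = 36π^2/3 + 1 = 12π^2 + 1.
Parseval ⇒ Σ |c_n|^2 = 12π^2 + 1.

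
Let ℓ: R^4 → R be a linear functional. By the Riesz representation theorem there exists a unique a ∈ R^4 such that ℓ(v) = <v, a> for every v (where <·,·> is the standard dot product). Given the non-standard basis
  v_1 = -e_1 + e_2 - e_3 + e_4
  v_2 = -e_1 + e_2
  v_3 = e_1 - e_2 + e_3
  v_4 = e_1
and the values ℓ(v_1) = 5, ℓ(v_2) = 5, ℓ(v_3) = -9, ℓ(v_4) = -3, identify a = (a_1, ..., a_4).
a = (-3, 2, -4, -4)

Write a = (a_1, ..., a_4) in the standard basis. For each basis vector v_i, ℓ(v_i) = <v_i, a> is a linear equation in the a_j's. Collect the n equations into a matrix system V a = ℓ, where row i of V is v_i (expressed in the standard basis). Since V is invertible (lower-triangular with 1s on the diagonal, up to permutation), solve by back-substitution:
  V =
[[-1, 1, -1, 1],
 [-1, 1, 0, 0],
 [1, -1, 1, 0],
 [1, 0, 0, 0]]
  V a = (5, 5, -9, -3)
Solving gives a = (-3, 2, -4, -4).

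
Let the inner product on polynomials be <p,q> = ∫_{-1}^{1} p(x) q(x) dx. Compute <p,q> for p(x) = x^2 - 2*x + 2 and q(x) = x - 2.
<p,q> = -32/3

Expand the product: p(x)·q(x) = x^3 - 4*x^2 + 6*x - 4.
∫_{-1}^{1} of each monomial x^k gives [2/(k+1) if k even, 0 if k odd]. Integrating term-by-term (or equivalently evaluating the antiderivative F(x) = x^4/4 - 4*x^3/3 + 3*x^2 - 4*x at the endpoints):
  F(1) − F(−1) = -25/12 − (103/12) = -32/3.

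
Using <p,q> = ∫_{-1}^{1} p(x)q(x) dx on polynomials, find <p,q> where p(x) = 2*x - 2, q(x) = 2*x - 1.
<p,q> = 20/3

Expand the product: p(x)·q(x) = 4*x^2 - 6*x + 2.
∫_{-1}^{1} of each monomial x^k gives [2/(k+1) if k even, 0 if k odd]. Integrating term-by-term (or equivalently evaluating the antiderivative F(x) = 4*x^3/3 - 3*x^2 + 2*x at the endpoints):
  F(1) − F(−1) = 1/3 − (-19/3) = 20/3.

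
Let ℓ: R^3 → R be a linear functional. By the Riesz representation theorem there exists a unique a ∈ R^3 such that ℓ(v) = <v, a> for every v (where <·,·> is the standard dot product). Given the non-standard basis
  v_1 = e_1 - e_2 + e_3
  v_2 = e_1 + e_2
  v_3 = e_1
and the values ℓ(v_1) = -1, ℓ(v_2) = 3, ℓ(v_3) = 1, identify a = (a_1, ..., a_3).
a = (1, 2, 0)

Write a = (a_1, ..., a_3) in the standard basis. For each basis vector v_i, ℓ(v_i) = <v_i, a> is a linear equation in the a_j's. Collect the n equations into a matrix system V a = ℓ, where row i of V is v_i (expressed in the standard basis). Since V is invertible (lower-triangular with 1s on the diagonal, up to permutation), solve by back-substitution:
  V =
[[1, -1, 1],
 [1, 1, 0],
 [1, 0, 0]]
  V a = (-1, 3, 1)
Solving gives a = (1, 2, 0).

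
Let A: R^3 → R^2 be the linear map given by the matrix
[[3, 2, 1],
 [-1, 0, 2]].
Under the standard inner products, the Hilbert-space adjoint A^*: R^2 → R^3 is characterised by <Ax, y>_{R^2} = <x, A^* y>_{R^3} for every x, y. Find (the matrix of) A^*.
A^* = A^T =
[[3, -1],
 [2, 0],
 [1, 2]]

For real matrices with standard dot products, the defining identity <Ax, y> = <x, A^* y> gives (Ax)^T y = x^T (A^*) y, i.e. x^T A^T y = x^T (A^*) y. Since this holds for all x, y, we must have A^* = A^T. Therefore
A^* =
[[3, -1],
 [2, 0],
 [1, 2]].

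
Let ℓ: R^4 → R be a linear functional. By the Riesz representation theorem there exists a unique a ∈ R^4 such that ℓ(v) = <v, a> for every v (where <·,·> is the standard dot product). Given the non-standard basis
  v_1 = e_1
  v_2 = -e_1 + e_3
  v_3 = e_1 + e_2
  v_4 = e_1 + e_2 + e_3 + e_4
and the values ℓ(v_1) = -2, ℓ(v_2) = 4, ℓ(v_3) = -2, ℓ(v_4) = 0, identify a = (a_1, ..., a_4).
a = (-2, 0, 2, 0)

Write a = (a_1, ..., a_4) in the standard basis. For each basis vector v_i, ℓ(v_i) = <v_i, a> is a linear equation in the a_j's. Collect the n equations into a matrix system V a = ℓ, where row i of V is v_i (expressed in the standard basis). Since V is invertible (lower-triangular with 1s on the diagonal, up to permutation), solve by back-substitution:
  V =
[[1, 0, 0, 0],
 [-1, 0, 1, 0],
 [1, 1, 0, 0],
 [1, 1, 1, 1]]
  V a = (-2, 4, -2, 0)
Solving gives a = (-2, 0, 2, 0).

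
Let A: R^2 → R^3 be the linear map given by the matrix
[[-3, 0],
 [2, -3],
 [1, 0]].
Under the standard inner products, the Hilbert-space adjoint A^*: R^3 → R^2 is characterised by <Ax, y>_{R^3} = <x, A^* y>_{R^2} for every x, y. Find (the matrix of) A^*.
A^* = A^T =
[[-3, 2, 1],
 [0, -3, 0]]

For real matrices with standard dot products, the defining identity <Ax, y> = <x, A^* y> gives (Ax)^T y = x^T (A^*) y, i.e. x^T A^T y = x^T (A^*) y. Since this holds for all x, y, we must have A^* = A^T. Therefore
A^* =
[[-3, 2, 1],
 [0, -3, 0]].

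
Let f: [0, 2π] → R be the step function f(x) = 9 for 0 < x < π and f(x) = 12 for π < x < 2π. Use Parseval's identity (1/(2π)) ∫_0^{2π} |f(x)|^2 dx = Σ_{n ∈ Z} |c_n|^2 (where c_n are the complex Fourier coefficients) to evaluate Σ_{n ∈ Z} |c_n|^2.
Σ |c_n|^2 = 225/2

Parseval equates the L^2 energy of f (normalised by 1/(2π)) with the ℓ^2 sum of its Fourier coefficients: (1/(2π)) ∫_0^{2π} |f|^2 = Σ |c_n|^2.
Compute the left side: (1/(2π)) [∫_0^π 9^2 dx + ∫_π^{2π} 12^2 dx] = (1/(2π)) · (81π + 144π) = (81 + 144)/2 = 225/2.
So Σ_{n ∈ Z} |c_n|^2 = 225/2.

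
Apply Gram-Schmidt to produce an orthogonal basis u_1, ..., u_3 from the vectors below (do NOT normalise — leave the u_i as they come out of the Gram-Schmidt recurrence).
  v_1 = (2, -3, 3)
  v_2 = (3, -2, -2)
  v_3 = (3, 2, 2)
Orthogonal basis:
  u_1 = (2, -3, 3)
  u_2 = (27/11, -13/11, -31/11)
  u_3 = (432/169, 36/13, 180/169)

Apply the Gram-Schmidt recurrence
  u_1 = v_1
  u_i = v_i − Σ_{j<i} ((v_i · u_j) / (u_j · u_j)) · u_j.

Step by step this gives:
  u_1 = (2, -3, 3)
  u_2 = (27/11, -13/11, -31/11)
  u_3 = (432/169, 36/13, 180/169)

Orthogonality check:
  u_2 · u_1 = 0 (should be 0)
  u_3 · u_1 = 0 (should be 0)
  u_3 · u_2 = 0 (should be 0)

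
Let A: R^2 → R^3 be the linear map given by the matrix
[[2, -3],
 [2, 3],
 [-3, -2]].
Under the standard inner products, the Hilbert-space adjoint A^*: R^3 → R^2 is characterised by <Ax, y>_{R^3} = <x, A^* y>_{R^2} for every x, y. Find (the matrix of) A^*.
A^* = A^T =
[[2, 2, -3],
 [-3, 3, -2]]

For real matrices with standard dot products, the defining identity <Ax, y> = <x, A^* y> gives (Ax)^T y = x^T (A^*) y, i.e. x^T A^T y = x^T (A^*) y. Since this holds for all x, y, we must have A^* = A^T. Therefore
A^* =
[[2, 2, -3],
 [-3, 3, -2]].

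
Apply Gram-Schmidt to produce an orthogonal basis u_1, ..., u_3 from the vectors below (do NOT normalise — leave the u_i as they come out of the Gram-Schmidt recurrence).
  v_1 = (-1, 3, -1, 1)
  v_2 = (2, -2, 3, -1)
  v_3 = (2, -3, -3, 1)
Orthogonal basis:
  u_1 = (-1, 3, -1, 1)
  u_2 = (1, 1, 2, 0)
  u_3 = (31/12, -1/12, -5/4, 19/12)

Apply the Gram-Schmidt recurrence
  u_1 = v_1
  u_i = v_i − Σ_{j<i} ((v_i · u_j) / (u_j · u_j)) · u_j.

Step by step this gives:
  u_1 = (-1, 3, -1, 1)
  u_2 = (1, 1, 2, 0)
  u_3 = (31/12, -1/12, -5/4, 19/12)

Orthogonality check:
  u_2 · u_1 = 0 (should be 0)
  u_3 · u_1 = 0 (should be 0)
  u_3 · u_2 = 0 (should be 0)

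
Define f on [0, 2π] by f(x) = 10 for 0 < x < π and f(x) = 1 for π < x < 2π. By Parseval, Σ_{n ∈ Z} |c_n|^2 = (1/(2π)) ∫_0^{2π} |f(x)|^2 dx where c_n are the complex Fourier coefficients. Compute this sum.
Σ |c_n|^2 = 101/2

Parseval equates the L^2 energy of f (normalised by 1/(2π)) with the ℓ^2 sum of its Fourier coefficients: (1/(2π)) ∫_0^{2π} |f|^2 = Σ |c_n|^2.
Compute the left side: (1/(2π)) [∫_0^π 10^2 dx + ∫_π^{2π} 1^2 dx] = (1/(2π)) · (100π + 1π) = (100 + 1)/2 = 101/2.
So Σ_{n ∈ Z} |c_n|^2 = 101/2.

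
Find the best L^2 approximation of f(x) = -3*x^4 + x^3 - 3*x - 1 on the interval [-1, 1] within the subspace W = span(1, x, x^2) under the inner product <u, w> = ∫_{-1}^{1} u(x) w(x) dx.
g(x) = -18*x^2/7 - 12*x/5 - 26/35

The best approximation g ∈ W is the orthogonal projection of f onto W. Writing g = a_0 + a_1 x + a_2 x^2, the coefficients solve the normal equations G · a = b where
  G_{ij} = <φ_i, φ_j> and b_i = <f, φ_i>, with φ_0 = 1, φ_1 = x, φ_2 = x^2.
G =
  [2, 0, 2/3]
  [0, 2/3, 0]
  [2/3, 0, 2/5],
b = (-16/5, -8/5, -32/21).
Solving gives a_0 = -26/35, a_1 = -12/5, a_2 = -18/7, so
  g(x) = -18*x^2/7 - 12*x/5 - 26/35.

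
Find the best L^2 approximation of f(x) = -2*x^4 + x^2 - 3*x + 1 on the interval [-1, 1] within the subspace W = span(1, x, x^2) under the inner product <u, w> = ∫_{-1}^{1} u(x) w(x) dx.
g(x) = -5*x^2/7 - 3*x + 41/35

The best approximation g ∈ W is the orthogonal projection of f onto W. Writing g = a_0 + a_1 x + a_2 x^2, the coefficients solve the normal equations G · a = b where
  G_{ij} = <φ_i, φ_j> and b_i = <f, φ_i>, with φ_0 = 1, φ_1 = x, φ_2 = x^2.
G =
  [2, 0, 2/3]
  [0, 2/3, 0]
  [2/3, 0, 2/5],
b = (28/15, -2, 52/105).
Solving gives a_0 = 41/35, a_1 = -3, a_2 = -5/7, so
  g(x) = -5*x^2/7 - 3*x + 41/35.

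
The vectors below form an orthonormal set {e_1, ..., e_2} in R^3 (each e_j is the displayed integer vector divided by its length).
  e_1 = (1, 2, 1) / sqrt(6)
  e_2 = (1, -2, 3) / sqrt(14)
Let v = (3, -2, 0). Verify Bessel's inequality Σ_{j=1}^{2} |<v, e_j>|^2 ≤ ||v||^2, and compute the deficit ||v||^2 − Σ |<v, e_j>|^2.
Σ |<v, e_j>|^2 = 11/3; ||v||^2 = 13; deficit = 28/3

Write each e_j = u_j / sqrt(<u_j, u_j>) where u_j is the displayed integer vector. Then <v, e_j> = <v, u_j> / sqrt(<u_j, u_j>), so |<v, e_j>|^2 = <v, u_j>^2 / <u_j, u_j>.
Coefficients: <v, e_1> = -1/sqrt(6), <v, e_2> = 7/sqrt(14).
Square and sum: Σ |<v, e_j>|^2 = 11/3.
Compute ||v||^2 = v·v = 13.
Deficit = 13 − 11/3 = 28/3 ≥ 0, confirming Bessel's inequality. (The deficit equals ||v − Σ <v,e_j> e_j||^2, the squared distance from v to span{e_j}.)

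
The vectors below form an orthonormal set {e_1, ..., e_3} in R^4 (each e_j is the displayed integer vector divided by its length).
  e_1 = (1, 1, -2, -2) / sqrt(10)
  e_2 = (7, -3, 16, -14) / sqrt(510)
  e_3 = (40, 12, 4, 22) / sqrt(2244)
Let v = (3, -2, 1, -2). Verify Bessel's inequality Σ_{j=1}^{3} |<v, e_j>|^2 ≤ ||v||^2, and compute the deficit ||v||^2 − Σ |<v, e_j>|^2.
Σ |<v, e_j>|^2 = 134/11; ||v||^2 = 18; deficit = 64/11

Write each e_j = u_j / sqrt(<u_j, u_j>) where u_j is the displayed integer vector. Then <v, e_j> = <v, u_j> / sqrt(<u_j, u_j>), so |<v, e_j>|^2 = <v, u_j>^2 / <u_j, u_j>.
Coefficients: <v, e_1> = 3/sqrt(10), <v, e_2> = 71/sqrt(510), <v, e_3> = 56/sqrt(2244).
Square and sum: Σ |<v, e_j>|^2 = 134/11.
Compute ||v||^2 = v·v = 18.
Deficit = 18 − 134/11 = 64/11 ≥ 0, confirming Bessel's inequality. (The deficit equals ||v − Σ <v,e_j> e_j||^2, the squared distance from v to span{e_j}.)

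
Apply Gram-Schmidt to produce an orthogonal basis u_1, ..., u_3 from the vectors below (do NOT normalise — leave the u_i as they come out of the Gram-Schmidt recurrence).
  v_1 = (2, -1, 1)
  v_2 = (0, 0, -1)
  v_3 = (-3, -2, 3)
Orthogonal basis:
  u_1 = (2, -1, 1)
  u_2 = (1/3, -1/6, -5/6)
  u_3 = (-7/5, -14/5, 0)

Apply the Gram-Schmidt recurrence
  u_1 = v_1
  u_i = v_i − Σ_{j<i} ((v_i · u_j) / (u_j · u_j)) · u_j.

Step by step this gives:
  u_1 = (2, -1, 1)
  u_2 = (1/3, -1/6, -5/6)
  u_3 = (-7/5, -14/5, 0)

Orthogonality check:
  u_2 · u_1 = 0 (should be 0)
  u_3 · u_1 = 0 (should be 0)
  u_3 · u_2 = 0 (should be 0)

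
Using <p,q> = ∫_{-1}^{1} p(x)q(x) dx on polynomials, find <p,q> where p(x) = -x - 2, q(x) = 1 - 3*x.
<p,q> = -2

Expand the product: p(x)·q(x) = 3*x^2 + 5*x - 2.
∫_{-1}^{1} of each monomial x^k gives [2/(k+1) if k even, 0 if k odd]. Integrating term-by-term (or equivalently evaluating the antiderivative F(x) = x^3 + 5*x^2/2 - 2*x at the endpoints):
  F(1) − F(−1) = 3/2 − (7/2) = -2.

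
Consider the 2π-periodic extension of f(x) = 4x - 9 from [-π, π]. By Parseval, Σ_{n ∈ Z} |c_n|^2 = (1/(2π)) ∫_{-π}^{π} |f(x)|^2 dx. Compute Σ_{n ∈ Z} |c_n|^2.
Σ |c_n|^2 = 16π^2/3 + 81

Expand and integrate term by term over [-π, π]:
  ∫ (4x)^2 dx = 16·(2π^3/3); ∫ 2·4·(-9)·x dx = 0 (odd integrand); ∫ (-9)^2 dx = 81·2π.
So (1/(2π)) ∫_{-π}^{π} (4x - 9)^2 dx = 16π^2/3 + 81 = 16π^2/3 + 81.
Parseval ⇒ Σ |c_n|^2 = 16π^2/3 + 81.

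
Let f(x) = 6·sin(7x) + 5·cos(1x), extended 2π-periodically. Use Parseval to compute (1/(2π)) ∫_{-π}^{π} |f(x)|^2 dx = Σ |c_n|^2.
Σ |c_n|^2 = 61/2

Expand |f|^2 and use orthogonality of {sin(nx), cos(mx)} on [-π, π]:
  ∫_{-π}^{π} sin(nx)^2 dx = π, ∫ cos(mx)^2 dx = π, and cross terms integrate to 0.
So ∫_{-π}^{π} f(x)^2 dx = 6^2 · π + 5^2 · π = (36 + 25)π.
Divide by 2π: (36 + 25)/2 = 61/2.
By Parseval, this equals Σ |c_n|^2.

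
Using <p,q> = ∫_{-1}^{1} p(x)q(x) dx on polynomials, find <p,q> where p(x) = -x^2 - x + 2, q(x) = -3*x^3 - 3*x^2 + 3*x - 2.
<p,q> = -154/15

Expand the product: p(x)·q(x) = 3*x^5 + 6*x^4 - 6*x^3 - 7*x^2 + 8*x - 4.
∫_{-1}^{1} of each monomial x^k gives [2/(k+1) if k even, 0 if k odd]. Integrating term-by-term (or equivalently evaluating the antiderivative F(x) = x^6/2 + 6*x^5/5 - 3*x^4/2 - 7*x^3/3 + 4*x^2 - 4*x at the endpoints):
  F(1) − F(−1) = -32/15 − (122/15) = -154/15.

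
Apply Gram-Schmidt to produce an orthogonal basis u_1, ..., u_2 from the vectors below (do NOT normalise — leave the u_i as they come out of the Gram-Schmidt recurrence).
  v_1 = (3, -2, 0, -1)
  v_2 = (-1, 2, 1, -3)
Orthogonal basis:
  u_1 = (3, -2, 0, -1)
  u_2 = (-1/7, 10/7, 1, -23/7)

Apply the Gram-Schmidt recurrence
  u_1 = v_1
  u_i = v_i − Σ_{j<i} ((v_i · u_j) / (u_j · u_j)) · u_j.

Step by step this gives:
  u_1 = (3, -2, 0, -1)
  u_2 = (-1/7, 10/7, 1, -23/7)

Orthogonality check:
  u_2 · u_1 = 0 (should be 0)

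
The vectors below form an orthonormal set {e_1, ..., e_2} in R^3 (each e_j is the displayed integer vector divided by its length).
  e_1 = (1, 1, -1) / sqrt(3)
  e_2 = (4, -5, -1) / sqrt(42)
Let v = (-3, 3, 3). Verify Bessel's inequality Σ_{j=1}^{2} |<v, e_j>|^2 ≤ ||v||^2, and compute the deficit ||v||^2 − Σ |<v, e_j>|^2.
Σ |<v, e_j>|^2 = 171/7; ||v||^2 = 27; deficit = 18/7

Write each e_j = u_j / sqrt(<u_j, u_j>) where u_j is the displayed integer vector. Then <v, e_j> = <v, u_j> / sqrt(<u_j, u_j>), so |<v, e_j>|^2 = <v, u_j>^2 / <u_j, u_j>.
Coefficients: <v, e_1> = -3/sqrt(3), <v, e_2> = -30/sqrt(42).
Square and sum: Σ |<v, e_j>|^2 = 171/7.
Compute ||v||^2 = v·v = 27.
Deficit = 27 − 171/7 = 18/7 ≥ 0, confirming Bessel's inequality. (The deficit equals ||v − Σ <v,e_j> e_j||^2, the squared distance from v to span{e_j}.)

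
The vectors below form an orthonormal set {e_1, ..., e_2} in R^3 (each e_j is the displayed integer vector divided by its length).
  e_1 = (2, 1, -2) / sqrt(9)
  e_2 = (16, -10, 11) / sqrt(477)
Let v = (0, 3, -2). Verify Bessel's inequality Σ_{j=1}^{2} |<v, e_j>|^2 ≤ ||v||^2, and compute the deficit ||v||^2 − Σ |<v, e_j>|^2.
Σ |<v, e_j>|^2 = 589/53; ||v||^2 = 13; deficit = 100/53

Write each e_j = u_j / sqrt(<u_j, u_j>) where u_j is the displayed integer vector. Then <v, e_j> = <v, u_j> / sqrt(<u_j, u_j>), so |<v, e_j>|^2 = <v, u_j>^2 / <u_j, u_j>.
Coefficients: <v, e_1> = 7/sqrt(9), <v, e_2> = -52/sqrt(477).
Square and sum: Σ |<v, e_j>|^2 = 589/53.
Compute ||v||^2 = v·v = 13.
Deficit = 13 − 589/53 = 100/53 ≥ 0, confirming Bessel's inequality. (The deficit equals ||v − Σ <v,e_j> e_j||^2, the squared distance from v to span{e_j}.)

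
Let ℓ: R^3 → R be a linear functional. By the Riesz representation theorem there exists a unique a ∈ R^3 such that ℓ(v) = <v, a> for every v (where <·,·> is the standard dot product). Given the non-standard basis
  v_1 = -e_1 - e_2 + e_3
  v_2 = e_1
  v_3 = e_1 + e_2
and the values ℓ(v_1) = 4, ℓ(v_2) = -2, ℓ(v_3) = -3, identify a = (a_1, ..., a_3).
a = (-2, -1, 1)

Write a = (a_1, ..., a_3) in the standard basis. For each basis vector v_i, ℓ(v_i) = <v_i, a> is a linear equation in the a_j's. Collect the n equations into a matrix system V a = ℓ, where row i of V is v_i (expressed in the standard basis). Since V is invertible (lower-triangular with 1s on the diagonal, up to permutation), solve by back-substitution:
  V =
[[-1, -1, 1],
 [1, 0, 0],
 [1, 1, 0]]
  V a = (4, -2, -3)
Solving gives a = (-2, -1, 1).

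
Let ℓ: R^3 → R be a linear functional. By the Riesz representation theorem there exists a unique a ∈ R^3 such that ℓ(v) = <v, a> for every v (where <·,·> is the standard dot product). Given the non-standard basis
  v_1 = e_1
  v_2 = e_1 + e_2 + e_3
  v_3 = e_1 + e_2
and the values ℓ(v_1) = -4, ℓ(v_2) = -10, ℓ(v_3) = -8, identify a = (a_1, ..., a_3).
a = (-4, -4, -2)

Write a = (a_1, ..., a_3) in the standard basis. For each basis vector v_i, ℓ(v_i) = <v_i, a> is a linear equation in the a_j's. Collect the n equations into a matrix system V a = ℓ, where row i of V is v_i (expressed in the standard basis). Since V is invertible (lower-triangular with 1s on the diagonal, up to permutation), solve by back-substitution:
  V =
[[1, 0, 0],
 [1, 1, 1],
 [1, 1, 0]]
  V a = (-4, -10, -8)
Solving gives a = (-4, -4, -2).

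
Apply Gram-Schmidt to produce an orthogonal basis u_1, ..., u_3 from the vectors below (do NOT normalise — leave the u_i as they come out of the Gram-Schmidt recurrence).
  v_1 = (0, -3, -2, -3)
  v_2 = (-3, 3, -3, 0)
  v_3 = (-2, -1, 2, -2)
Orthogonal basis:
  u_1 = (0, -3, -2, -3)
  u_2 = (-3, 57/22, -36/11, -9/22)
  u_3 = (-147/65, -6/65, 141/65, -88/65)

Apply the Gram-Schmidt recurrence
  u_1 = v_1
  u_i = v_i − Σ_{j<i} ((v_i · u_j) / (u_j · u_j)) · u_j.

Step by step this gives:
  u_1 = (0, -3, -2, -3)
  u_2 = (-3, 57/22, -36/11, -9/22)
  u_3 = (-147/65, -6/65, 141/65, -88/65)

Orthogonality check:
  u_2 · u_1 = 0 (should be 0)
  u_3 · u_1 = 0 (should be 0)
  u_3 · u_2 = 0 (should be 0)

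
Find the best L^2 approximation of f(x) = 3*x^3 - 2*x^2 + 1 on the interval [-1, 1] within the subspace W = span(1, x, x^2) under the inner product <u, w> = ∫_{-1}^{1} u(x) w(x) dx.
g(x) = -2*x^2 + 9*x/5 + 1

The best approximation g ∈ W is the orthogonal projection of f onto W. Writing g = a_0 + a_1 x + a_2 x^2, the coefficients solve the normal equations G · a = b where
  G_{ij} = <φ_i, φ_j> and b_i = <f, φ_i>, with φ_0 = 1, φ_1 = x, φ_2 = x^2.
G =
  [2, 0, 2/3]
  [0, 2/3, 0]
  [2/3, 0, 2/5],
b = (2/3, 6/5, -2/15).
Solving gives a_0 = 1, a_1 = 9/5, a_2 = -2, so
  g(x) = -2*x^2 + 9*x/5 + 1.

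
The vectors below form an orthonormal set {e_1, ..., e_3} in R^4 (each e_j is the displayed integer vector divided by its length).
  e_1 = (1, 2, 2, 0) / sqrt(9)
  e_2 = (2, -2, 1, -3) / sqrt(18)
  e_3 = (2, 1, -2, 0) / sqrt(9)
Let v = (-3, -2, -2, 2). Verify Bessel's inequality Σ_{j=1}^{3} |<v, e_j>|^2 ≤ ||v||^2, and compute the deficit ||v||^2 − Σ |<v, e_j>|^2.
Σ |<v, e_j>|^2 = 187/9; ||v||^2 = 21; deficit = 2/9

Write each e_j = u_j / sqrt(<u_j, u_j>) where u_j is the displayed integer vector. Then <v, e_j> = <v, u_j> / sqrt(<u_j, u_j>), so |<v, e_j>|^2 = <v, u_j>^2 / <u_j, u_j>.
Coefficients: <v, e_1> = -11/sqrt(9), <v, e_2> = -10/sqrt(18), <v, e_3> = -4/sqrt(9).
Square and sum: Σ |<v, e_j>|^2 = 187/9.
Compute ||v||^2 = v·v = 21.
Deficit = 21 − 187/9 = 2/9 ≥ 0, confirming Bessel's inequality. (The deficit equals ||v − Σ <v,e_j> e_j||^2, the squared distance from v to span{e_j}.)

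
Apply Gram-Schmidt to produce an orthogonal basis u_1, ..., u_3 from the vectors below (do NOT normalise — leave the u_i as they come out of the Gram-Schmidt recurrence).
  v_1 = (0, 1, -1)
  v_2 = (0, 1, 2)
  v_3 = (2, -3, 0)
Orthogonal basis:
  u_1 = (0, 1, -1)
  u_2 = (0, 3/2, 3/2)
  u_3 = (2, 0, 0)

Apply the Gram-Schmidt recurrence
  u_1 = v_1
  u_i = v_i − Σ_{j<i} ((v_i · u_j) / (u_j · u_j)) · u_j.

Step by step this gives:
  u_1 = (0, 1, -1)
  u_2 = (0, 3/2, 3/2)
  u_3 = (2, 0, 0)

Orthogonality check:
  u_2 · u_1 = 0 (should be 0)
  u_3 · u_1 = 0 (should be 0)
  u_3 · u_2 = 0 (should be 0)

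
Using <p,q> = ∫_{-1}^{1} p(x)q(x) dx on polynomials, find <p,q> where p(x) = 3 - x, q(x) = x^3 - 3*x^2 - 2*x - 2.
<p,q> = -256/15

Expand the product: p(x)·q(x) = -x^4 + 6*x^3 - 7*x^2 - 4*x - 6.
∫_{-1}^{1} of each monomial x^k gives [2/(k+1) if k even, 0 if k odd]. Integrating term-by-term (or equivalently evaluating the antiderivative F(x) = -x^5/5 + 3*x^4/2 - 7*x^3/3 - 2*x^2 - 6*x at the endpoints):
  F(1) − F(−1) = -271/30 − (241/30) = -256/15.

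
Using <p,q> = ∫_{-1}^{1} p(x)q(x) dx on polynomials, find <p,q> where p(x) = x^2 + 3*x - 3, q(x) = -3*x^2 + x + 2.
<p,q> = -58/15

Expand the product: p(x)·q(x) = -3*x^4 - 8*x^3 + 14*x^2 + 3*x - 6.
∫_{-1}^{1} of each monomial x^k gives [2/(k+1) if k even, 0 if k odd]. Integrating term-by-term (or equivalently evaluating the antiderivative F(x) = -3*x^5/5 - 2*x^4 + 14*x^3/3 + 3*x^2/2 - 6*x at the endpoints):
  F(1) − F(−1) = -73/30 − (43/30) = -58/15.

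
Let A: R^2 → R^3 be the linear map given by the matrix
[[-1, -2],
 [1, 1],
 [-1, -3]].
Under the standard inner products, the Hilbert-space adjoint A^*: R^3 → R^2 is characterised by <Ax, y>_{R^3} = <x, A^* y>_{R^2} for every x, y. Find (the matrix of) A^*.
A^* = A^T =
[[-1, 1, -1],
 [-2, 1, -3]]

For real matrices with standard dot products, the defining identity <Ax, y> = <x, A^* y> gives (Ax)^T y = x^T (A^*) y, i.e. x^T A^T y = x^T (A^*) y. Since this holds for all x, y, we must have A^* = A^T. Therefore
A^* =
[[-1, 1, -1],
 [-2, 1, -3]].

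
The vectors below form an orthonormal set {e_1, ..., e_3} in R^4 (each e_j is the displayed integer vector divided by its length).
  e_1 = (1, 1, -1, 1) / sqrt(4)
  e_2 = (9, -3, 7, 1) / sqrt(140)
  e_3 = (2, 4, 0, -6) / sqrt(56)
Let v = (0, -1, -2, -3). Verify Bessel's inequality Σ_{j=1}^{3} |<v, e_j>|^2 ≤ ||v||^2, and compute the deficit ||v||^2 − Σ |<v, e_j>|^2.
Σ |<v, e_j>|^2 = 59/10; ||v||^2 = 14; deficit = 81/10

Write each e_j = u_j / sqrt(<u_j, u_j>) where u_j is the displayed integer vector. Then <v, e_j> = <v, u_j> / sqrt(<u_j, u_j>), so |<v, e_j>|^2 = <v, u_j>^2 / <u_j, u_j>.
Coefficients: <v, e_1> = -2/sqrt(4), <v, e_2> = -14/sqrt(140), <v, e_3> = 14/sqrt(56).
Square and sum: Σ |<v, e_j>|^2 = 59/10.
Compute ||v||^2 = v·v = 14.
Deficit = 14 − 59/10 = 81/10 ≥ 0, confirming Bessel's inequality. (The deficit equals ||v − Σ <v,e_j> e_j||^2, the squared distance from v to span{e_j}.)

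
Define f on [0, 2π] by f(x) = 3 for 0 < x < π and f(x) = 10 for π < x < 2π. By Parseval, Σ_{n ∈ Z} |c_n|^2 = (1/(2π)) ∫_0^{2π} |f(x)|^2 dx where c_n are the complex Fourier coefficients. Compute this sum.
Σ |c_n|^2 = 109/2

Parseval equates the L^2 energy of f (normalised by 1/(2π)) with the ℓ^2 sum of its Fourier coefficients: (1/(2π)) ∫_0^{2π} |f|^2 = Σ |c_n|^2.
Compute the left side: (1/(2π)) [∫_0^π 3^2 dx + ∫_π^{2π} 10^2 dx] = (1/(2π)) · (9π + 100π) = (9 + 100)/2 = 109/2.
So Σ_{n ∈ Z} |c_n|^2 = 109/2.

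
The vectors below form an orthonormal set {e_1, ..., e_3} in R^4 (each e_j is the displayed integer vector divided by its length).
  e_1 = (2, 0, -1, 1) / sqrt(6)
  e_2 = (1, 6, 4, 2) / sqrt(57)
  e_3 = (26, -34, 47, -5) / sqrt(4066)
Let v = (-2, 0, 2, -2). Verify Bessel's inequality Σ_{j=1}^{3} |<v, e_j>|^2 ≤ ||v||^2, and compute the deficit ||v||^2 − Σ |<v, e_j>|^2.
Σ |<v, e_j>|^2 = 1220/107; ||v||^2 = 12; deficit = 64/107

Write each e_j = u_j / sqrt(<u_j, u_j>) where u_j is the displayed integer vector. Then <v, e_j> = <v, u_j> / sqrt(<u_j, u_j>), so |<v, e_j>|^2 = <v, u_j>^2 / <u_j, u_j>.
Coefficients: <v, e_1> = -8/sqrt(6), <v, e_2> = 2/sqrt(57), <v, e_3> = 52/sqrt(4066).
Square and sum: Σ |<v, e_j>|^2 = 1220/107.
Compute ||v||^2 = v·v = 12.
Deficit = 12 − 1220/107 = 64/107 ≥ 0, confirming Bessel's inequality. (The deficit equals ||v − Σ <v,e_j> e_j||^2, the squared distance from v to span{e_j}.)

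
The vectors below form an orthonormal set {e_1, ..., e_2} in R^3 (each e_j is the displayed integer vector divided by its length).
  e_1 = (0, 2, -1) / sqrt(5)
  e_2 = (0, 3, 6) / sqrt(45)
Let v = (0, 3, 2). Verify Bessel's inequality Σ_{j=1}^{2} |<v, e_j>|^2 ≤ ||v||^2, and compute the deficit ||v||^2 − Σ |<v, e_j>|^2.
Σ |<v, e_j>|^2 = 13; ||v||^2 = 13; deficit = 0

Write each e_j = u_j / sqrt(<u_j, u_j>) where u_j is the displayed integer vector. Then <v, e_j> = <v, u_j> / sqrt(<u_j, u_j>), so |<v, e_j>|^2 = <v, u_j>^2 / <u_j, u_j>.
Coefficients: <v, e_1> = 4/sqrt(5), <v, e_2> = 21/sqrt(45).
Square and sum: Σ |<v, e_j>|^2 = 13.
Compute ||v||^2 = v·v = 13.
Deficit = 13 − 13 = 0 ≥ 0, confirming Bessel's inequality. (The deficit equals ||v − Σ <v,e_j> e_j||^2, the squared distance from v to span{e_j}.)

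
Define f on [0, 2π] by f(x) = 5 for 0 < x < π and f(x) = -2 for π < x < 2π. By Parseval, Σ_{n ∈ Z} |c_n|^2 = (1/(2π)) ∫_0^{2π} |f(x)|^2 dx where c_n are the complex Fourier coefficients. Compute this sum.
Σ |c_n|^2 = 29/2

Parseval equates the L^2 energy of f (normalised by 1/(2π)) with the ℓ^2 sum of its Fourier coefficients: (1/(2π)) ∫_0^{2π} |f|^2 = Σ |c_n|^2.
Compute the left side: (1/(2π)) [∫_0^π 5^2 dx + ∫_π^{2π} (-2)^2 dx] = (1/(2π)) · (25π + 4π) = (25 + 4)/2 = 29/2.
So Σ_{n ∈ Z} |c_n|^2 = 29/2.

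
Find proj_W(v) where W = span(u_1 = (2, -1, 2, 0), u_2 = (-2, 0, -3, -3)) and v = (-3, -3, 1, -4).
proj_W(v) = (3/49, -64/49, -17/14, -375/98)

Set up U = [u_1 | ... | u_2] ∈ R^(4×2). The projector onto W = col(U) is P = U (U^T U)^(-1) U^T.
Compute U^T U =
  [9, -10]
  [-10, 22],
and U^T v = (-1, 15).
Solve U^T U · c = U^T v for the coefficients: c = (64/49, 125/98). The projection is proj_W(v) = U c.
Check: (v - proj_W(v)) · u_1 = 0  (should be 0).
Check: (v - proj_W(v)) · u_2 = 0  (should be 0).
Result: proj_W(v) = (3/49, -64/49, -17/14, -375/98).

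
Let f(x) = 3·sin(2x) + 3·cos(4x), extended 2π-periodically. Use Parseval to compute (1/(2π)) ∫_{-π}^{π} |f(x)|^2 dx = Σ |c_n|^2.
Σ |c_n|^2 = 9

Expand |f|^2 and use orthogonality of {sin(nx), cos(mx)} on [-π, π]:
  ∫_{-π}^{π} sin(nx)^2 dx = π, ∫ cos(mx)^2 dx = π, and cross terms integrate to 0.
So ∫_{-π}^{π} f(x)^2 dx = 3^2 · π + 3^2 · π = (9 + 9)π.
Divide by 2π: (9 + 9)/2 = 9.
By Parseval, this equals Σ |c_n|^2.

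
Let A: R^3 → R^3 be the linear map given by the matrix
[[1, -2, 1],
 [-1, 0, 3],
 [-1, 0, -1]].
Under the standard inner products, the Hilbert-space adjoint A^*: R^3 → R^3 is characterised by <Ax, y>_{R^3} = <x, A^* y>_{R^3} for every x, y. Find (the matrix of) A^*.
A^* = A^T =
[[1, -1, -1],
 [-2, 0, 0],
 [1, 3, -1]]

For real matrices with standard dot products, the defining identity <Ax, y> = <x, A^* y> gives (Ax)^T y = x^T (A^*) y, i.e. x^T A^T y = x^T (A^*) y. Since this holds for all x, y, we must have A^* = A^T. Therefore
A^* =
[[1, -1, -1],
 [-2, 0, 0],
 [1, 3, -1]].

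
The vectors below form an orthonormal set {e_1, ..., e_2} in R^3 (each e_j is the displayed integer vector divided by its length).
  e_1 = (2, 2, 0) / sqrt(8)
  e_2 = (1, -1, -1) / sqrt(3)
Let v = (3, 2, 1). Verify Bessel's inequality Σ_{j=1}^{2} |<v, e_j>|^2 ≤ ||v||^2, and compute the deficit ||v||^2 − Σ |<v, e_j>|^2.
Σ |<v, e_j>|^2 = 25/2; ||v||^2 = 14; deficit = 3/2

Write each e_j = u_j / sqrt(<u_j, u_j>) where u_j is the displayed integer vector. Then <v, e_j> = <v, u_j> / sqrt(<u_j, u_j>), so |<v, e_j>|^2 = <v, u_j>^2 / <u_j, u_j>.
Coefficients: <v, e_1> = 10/sqrt(8), <v, e_2> = 0/sqrt(3).
Square and sum: Σ |<v, e_j>|^2 = 25/2.
Compute ||v||^2 = v·v = 14.
Deficit = 14 − 25/2 = 3/2 ≥ 0, confirming Bessel's inequality. (The deficit equals ||v − Σ <v,e_j> e_j||^2, the squared distance from v to span{e_j}.)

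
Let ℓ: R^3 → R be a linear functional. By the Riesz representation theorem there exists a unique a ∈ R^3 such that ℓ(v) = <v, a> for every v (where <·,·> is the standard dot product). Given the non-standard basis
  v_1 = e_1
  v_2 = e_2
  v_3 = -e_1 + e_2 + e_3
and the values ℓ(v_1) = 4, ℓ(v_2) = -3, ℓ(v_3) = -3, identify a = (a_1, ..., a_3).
a = (4, -3, 4)

Write a = (a_1, ..., a_3) in the standard basis. For each basis vector v_i, ℓ(v_i) = <v_i, a> is a linear equation in the a_j's. Collect the n equations into a matrix system V a = ℓ, where row i of V is v_i (expressed in the standard basis). Since V is invertible (lower-triangular with 1s on the diagonal, up to permutation), solve by back-substitution:
  V =
[[1, 0, 0],
 [0, 1, 0],
 [-1, 1, 1]]
  V a = (4, -3, -3)
Solving gives a = (4, -3, 4).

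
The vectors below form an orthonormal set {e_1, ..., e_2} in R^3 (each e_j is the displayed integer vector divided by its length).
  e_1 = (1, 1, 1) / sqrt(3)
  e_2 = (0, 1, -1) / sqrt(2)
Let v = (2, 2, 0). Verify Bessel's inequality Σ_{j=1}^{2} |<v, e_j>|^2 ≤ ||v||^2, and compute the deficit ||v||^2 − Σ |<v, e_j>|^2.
Σ |<v, e_j>|^2 = 22/3; ||v||^2 = 8; deficit = 2/3

Write each e_j = u_j / sqrt(<u_j, u_j>) where u_j is the displayed integer vector. Then <v, e_j> = <v, u_j> / sqrt(<u_j, u_j>), so |<v, e_j>|^2 = <v, u_j>^2 / <u_j, u_j>.
Coefficients: <v, e_1> = 4/sqrt(3), <v, e_2> = 2/sqrt(2).
Square and sum: Σ |<v, e_j>|^2 = 22/3.
Compute ||v||^2 = v·v = 8.
Deficit = 8 − 22/3 = 2/3 ≥ 0, confirming Bessel's inequality. (The deficit equals ||v − Σ <v,e_j> e_j||^2, the squared distance from v to span{e_j}.)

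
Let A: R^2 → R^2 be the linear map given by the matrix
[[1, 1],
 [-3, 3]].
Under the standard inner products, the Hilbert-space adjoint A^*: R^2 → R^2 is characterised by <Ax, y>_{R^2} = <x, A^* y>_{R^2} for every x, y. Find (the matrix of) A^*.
A^* = A^T =
[[1, -3],
 [1, 3]]

For real matrices with standard dot products, the defining identity <Ax, y> = <x, A^* y> gives (Ax)^T y = x^T (A^*) y, i.e. x^T A^T y = x^T (A^*) y. Since this holds for all x, y, we must have A^* = A^T. Therefore
A^* =
[[1, -3],
 [1, 3]].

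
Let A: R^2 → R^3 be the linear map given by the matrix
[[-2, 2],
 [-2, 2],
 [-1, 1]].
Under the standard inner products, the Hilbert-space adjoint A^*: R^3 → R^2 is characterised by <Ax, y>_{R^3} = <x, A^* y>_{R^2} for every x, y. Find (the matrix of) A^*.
A^* = A^T =
[[-2, -2, -1],
 [2, 2, 1]]

For real matrices with standard dot products, the defining identity <Ax, y> = <x, A^* y> gives (Ax)^T y = x^T (A^*) y, i.e. x^T A^T y = x^T (A^*) y. Since this holds for all x, y, we must have A^* = A^T. Therefore
A^* =
[[-2, -2, -1],
 [2, 2, 1]].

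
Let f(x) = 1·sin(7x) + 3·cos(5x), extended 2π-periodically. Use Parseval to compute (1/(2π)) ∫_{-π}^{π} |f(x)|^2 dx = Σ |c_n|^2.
Σ |c_n|^2 = 5

Expand |f|^2 and use orthogonality of {sin(nx), cos(mx)} on [-π, π]:
  ∫_{-π}^{π} sin(nx)^2 dx = π, ∫ cos(mx)^2 dx = π, and cross terms integrate to 0.
So ∫_{-π}^{π} f(x)^2 dx = 1^2 · π + 3^2 · π = (1 + 9)π.
Divide by 2π: (1 + 9)/2 = 5.
By Parseval, this equals Σ |c_n|^2.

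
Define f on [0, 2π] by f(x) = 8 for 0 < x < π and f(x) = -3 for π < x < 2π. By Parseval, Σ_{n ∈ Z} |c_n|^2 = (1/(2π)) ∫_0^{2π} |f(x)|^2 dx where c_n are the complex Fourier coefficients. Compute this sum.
Σ |c_n|^2 = 73/2

Parseval equates the L^2 energy of f (normalised by 1/(2π)) with the ℓ^2 sum of its Fourier coefficients: (1/(2π)) ∫_0^{2π} |f|^2 = Σ |c_n|^2.
Compute the left side: (1/(2π)) [∫_0^π 8^2 dx + ∫_π^{2π} (-3)^2 dx] = (1/(2π)) · (64π + 9π) = (64 + 9)/2 = 73/2.
So Σ_{n ∈ Z} |c_n|^2 = 73/2.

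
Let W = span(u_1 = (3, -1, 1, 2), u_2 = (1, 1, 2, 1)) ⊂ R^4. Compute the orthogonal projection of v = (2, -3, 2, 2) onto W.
proj_W(v) = (70/23, -30/23, 15/23, 45/23)

Set up U = [u_1 | ... | u_2] ∈ R^(4×2). The projector onto W = col(U) is P = U (U^T U)^(-1) U^T.
Compute U^T U =
  [15, 6]
  [6, 7],
and U^T v = (15, 5).
Solve U^T U · c = U^T v for the coefficients: c = (25/23, -5/23). The projection is proj_W(v) = U c.
Check: (v - proj_W(v)) · u_1 = 0  (should be 0).
Check: (v - proj_W(v)) · u_2 = 0  (should be 0).
Result: proj_W(v) = (70/23, -30/23, 15/23, 45/23).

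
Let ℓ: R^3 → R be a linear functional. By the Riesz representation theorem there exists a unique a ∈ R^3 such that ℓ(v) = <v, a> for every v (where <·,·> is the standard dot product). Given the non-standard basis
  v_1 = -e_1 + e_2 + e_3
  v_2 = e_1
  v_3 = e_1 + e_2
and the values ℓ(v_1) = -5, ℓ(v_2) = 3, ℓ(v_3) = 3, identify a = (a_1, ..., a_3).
a = (3, 0, -2)

Write a = (a_1, ..., a_3) in the standard basis. For each basis vector v_i, ℓ(v_i) = <v_i, a> is a linear equation in the a_j's. Collect the n equations into a matrix system V a = ℓ, where row i of V is v_i (expressed in the standard basis). Since V is invertible (lower-triangular with 1s on the diagonal, up to permutation), solve by back-substitution:
  V =
[[-1, 1, 1],
 [1, 0, 0],
 [1, 1, 0]]
  V a = (-5, 3, 3)
Solving gives a = (3, 0, -2).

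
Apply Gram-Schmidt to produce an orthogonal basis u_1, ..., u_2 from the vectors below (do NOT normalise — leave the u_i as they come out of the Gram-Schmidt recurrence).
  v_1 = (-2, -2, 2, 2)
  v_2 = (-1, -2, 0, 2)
Orthogonal basis:
  u_1 = (-2, -2, 2, 2)
  u_2 = (1/4, -3/4, -5/4, 3/4)

Apply the Gram-Schmidt recurrence
  u_1 = v_1
  u_i = v_i − Σ_{j<i} ((v_i · u_j) / (u_j · u_j)) · u_j.

Step by step this gives:
  u_1 = (-2, -2, 2, 2)
  u_2 = (1/4, -3/4, -5/4, 3/4)

Orthogonality check:
  u_2 · u_1 = 0 (should be 0)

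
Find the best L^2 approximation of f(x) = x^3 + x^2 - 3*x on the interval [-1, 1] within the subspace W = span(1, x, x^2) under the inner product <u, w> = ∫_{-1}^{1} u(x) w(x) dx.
g(x) = x^2 - 12*x/5

The best approximation g ∈ W is the orthogonal projection of f onto W. Writing g = a_0 + a_1 x + a_2 x^2, the coefficients solve the normal equations G · a = b where
  G_{ij} = <φ_i, φ_j> and b_i = <f, φ_i>, with φ_0 = 1, φ_1 = x, φ_2 = x^2.
G =
  [2, 0, 2/3]
  [0, 2/3, 0]
  [2/3, 0, 2/5],
b = (2/3, -8/5, 2/5).
Solving gives a_0 = 0, a_1 = -12/5, a_2 = 1, so
  g(x) = x^2 - 12*x/5.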